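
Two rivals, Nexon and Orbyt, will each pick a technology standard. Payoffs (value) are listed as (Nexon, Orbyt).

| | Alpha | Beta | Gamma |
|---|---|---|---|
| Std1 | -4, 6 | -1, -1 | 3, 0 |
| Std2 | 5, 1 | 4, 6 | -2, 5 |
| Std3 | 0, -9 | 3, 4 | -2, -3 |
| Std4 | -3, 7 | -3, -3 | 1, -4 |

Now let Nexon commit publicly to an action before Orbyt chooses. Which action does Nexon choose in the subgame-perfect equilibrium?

Solve by backward induction (Nexon leads).
- Std1 → Orbyt plays Alpha (best of 6, -1, 0); Nexon gets -4.
- Std2 → Orbyt plays Beta (best of 1, 6, 5); Nexon gets 4.
- Std3 → Orbyt plays Beta (best of -9, 4, -3); Nexon gets 3.
- Std4 → Orbyt plays Alpha (best of 7, -3, -4); Nexon gets -3.
Nexon's induced payoffs are -4, 4, 3, -3, so Nexon commits to Std2. Subgame-perfect outcome: (Std2, Beta) with payoffs (4, 6).

Std2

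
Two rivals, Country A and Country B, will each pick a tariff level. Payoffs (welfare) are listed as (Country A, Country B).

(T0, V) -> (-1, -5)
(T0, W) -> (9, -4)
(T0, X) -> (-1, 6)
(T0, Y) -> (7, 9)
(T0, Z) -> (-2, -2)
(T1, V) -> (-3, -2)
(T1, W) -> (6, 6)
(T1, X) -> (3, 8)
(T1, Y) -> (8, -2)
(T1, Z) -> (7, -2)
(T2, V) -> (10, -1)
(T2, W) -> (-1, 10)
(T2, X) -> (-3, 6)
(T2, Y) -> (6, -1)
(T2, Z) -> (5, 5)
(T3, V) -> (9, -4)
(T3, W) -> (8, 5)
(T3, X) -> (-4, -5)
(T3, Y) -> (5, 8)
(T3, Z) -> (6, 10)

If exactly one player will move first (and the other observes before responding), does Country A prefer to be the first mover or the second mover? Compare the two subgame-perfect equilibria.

If Country A leads: Country B's best replies are T0→Y, T1→X, T2→W, T3→Z; Country A's induced payoffs 7, 3, -1, 6; outcome (T0, Y), payoffs (7, 9).
If Country B leads: Country A's best replies are V→T2, W→T0, X→T1, Y→T1, Z→T1; Country B's induced payoffs -1, -4, 8, -2, -2; outcome (T1, X), payoffs (3, 8).
Country A gets 7 moving first and 3 moving second, so Country A prefers to move first.

first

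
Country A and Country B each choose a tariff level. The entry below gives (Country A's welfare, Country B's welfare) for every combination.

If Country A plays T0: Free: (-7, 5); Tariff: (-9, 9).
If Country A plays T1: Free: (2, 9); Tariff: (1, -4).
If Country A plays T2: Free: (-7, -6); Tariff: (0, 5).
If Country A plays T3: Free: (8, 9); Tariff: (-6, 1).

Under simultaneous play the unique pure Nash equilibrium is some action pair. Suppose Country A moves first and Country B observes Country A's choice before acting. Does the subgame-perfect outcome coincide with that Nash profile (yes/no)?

Solve by backward induction (Country A leads).
- T0 → Country B plays Tariff (best of 5, 9); Country A gets -9.
- T1 → Country B plays Free (best of 9, -4); Country A gets 2.
- T2 → Country B plays Tariff (best of -6, 5); Country A gets 0.
- T3 → Country B plays Free (best of 9, 1); Country A gets 8.
Maximizing over -9, 2, 0, 8, Country A chooses T3. Subgame-perfect outcome: (T3, Free) with payoffs (8, 9).
Now find the simultaneous Nash equilibrium.
Country A's best replies: Free→T3; Tariff→T1.
Country B's best replies: T0→Tariff; T1→Free; T2→Tariff; T3→Free.
The unique mutual best reply is (T3, Free), giving (8, 9).
Sequential outcome (T3, Free) coincides with the Nash profile (T3, Free).

yes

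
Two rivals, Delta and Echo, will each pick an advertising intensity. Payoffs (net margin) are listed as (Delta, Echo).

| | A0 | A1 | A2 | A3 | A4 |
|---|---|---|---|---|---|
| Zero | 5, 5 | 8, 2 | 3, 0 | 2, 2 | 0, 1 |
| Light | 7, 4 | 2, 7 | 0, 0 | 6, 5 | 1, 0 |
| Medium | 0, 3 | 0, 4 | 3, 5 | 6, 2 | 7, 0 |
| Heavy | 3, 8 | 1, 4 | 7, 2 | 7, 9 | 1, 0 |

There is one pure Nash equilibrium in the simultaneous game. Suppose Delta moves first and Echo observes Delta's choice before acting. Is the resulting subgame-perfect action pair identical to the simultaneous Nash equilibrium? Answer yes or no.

yes

Backward induction with Delta moving first.
- Zero: BR = A0, leader payoff 5.
- Light: BR = A1, leader payoff 2.
- Medium: BR = A2, leader payoff 3.
- Heavy: BR = A3, leader payoff 7.
Delta's induced payoffs are 5, 2, 3, 7, so Delta commits to Heavy. Subgame-perfect outcome: (Heavy, A3) with payoffs (7, 9).
For the simultaneous game, intersect best replies.
Delta's best replies: A0→Light; A1→Zero; A2→Heavy; A3→Heavy; A4→Medium.
Echo's best replies: Zero→A0; Light→A1; Medium→A2; Heavy→A3.
Only (Heavy, A3) has each player best-responding; Nash payoffs (7, 9).
Sequential outcome (Heavy, A3) coincides with the Nash profile (Heavy, A3).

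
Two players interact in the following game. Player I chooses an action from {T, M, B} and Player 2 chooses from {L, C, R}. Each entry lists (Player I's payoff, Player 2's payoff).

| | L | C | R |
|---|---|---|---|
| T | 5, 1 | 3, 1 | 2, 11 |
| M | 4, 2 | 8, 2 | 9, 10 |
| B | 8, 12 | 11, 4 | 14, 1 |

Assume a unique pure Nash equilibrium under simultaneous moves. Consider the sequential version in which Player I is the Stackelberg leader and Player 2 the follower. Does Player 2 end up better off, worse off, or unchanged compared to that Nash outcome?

worse off

Backward induction with Player I moving first.
- T: BR = R, leader payoff 2.
- M: BR = R, leader payoff 9.
- B: BR = L, leader payoff 8.
Player I's induced payoffs are 2, 9, 8, so Player I commits to M. Subgame-perfect outcome: (M, R) with payoffs (9, 10).
Under simultaneous play:
Player I's best replies: L→B; C→B; R→B.
Player 2's best replies: T→R; M→R; B→L.
The unique mutual best reply is (B, L), giving (8, 12).
Player 2 earns 10 sequentially versus 12 at the Nash outcome: worse off.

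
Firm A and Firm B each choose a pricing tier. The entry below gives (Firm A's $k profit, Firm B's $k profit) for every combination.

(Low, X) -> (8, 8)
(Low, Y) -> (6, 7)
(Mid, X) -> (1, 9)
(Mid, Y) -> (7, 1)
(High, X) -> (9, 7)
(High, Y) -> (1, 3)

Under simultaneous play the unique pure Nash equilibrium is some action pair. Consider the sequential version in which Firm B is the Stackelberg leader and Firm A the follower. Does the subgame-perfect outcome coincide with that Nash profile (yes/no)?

Backward induction with Firm B moving first.
- X: Firm A compares 8, 1, 9 and picks High; Firm B would get 7.
- Y: Firm A compares 6, 7, 1 and picks Mid; Firm B would get 1.
Firm B's induced payoffs are 7, 1, so Firm B commits to X. Subgame-perfect outcome: (High, X) with payoffs (9, 7).
For the simultaneous game, intersect best replies.
Firm A's best replies: X→High; Y→Mid.
Firm B's best replies: Low→X; Mid→X; High→X.
Only (High, X) has each player best-responding; Nash payoffs (9, 7).
Sequential outcome (High, X) coincides with the Nash profile (High, X).

yes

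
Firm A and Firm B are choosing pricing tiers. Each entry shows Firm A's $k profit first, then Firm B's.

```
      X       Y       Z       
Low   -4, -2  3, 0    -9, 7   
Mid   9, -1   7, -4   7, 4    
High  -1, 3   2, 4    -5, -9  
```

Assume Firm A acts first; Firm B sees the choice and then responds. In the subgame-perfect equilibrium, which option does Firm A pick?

Work backward from Firm B's decision.
- Low → Firm B plays Z (best of -2, 0, 7); Firm A gets -9.
- Mid → Firm B plays Z (best of -1, -4, 4); Firm A gets 7.
- High → Firm B plays Y (best of 3, 4, -9); Firm A gets 2.
Maximizing over -9, 7, 2, Firm A chooses Mid. Subgame-perfect outcome: (Mid, Z) with payoffs (7, 4).

Mid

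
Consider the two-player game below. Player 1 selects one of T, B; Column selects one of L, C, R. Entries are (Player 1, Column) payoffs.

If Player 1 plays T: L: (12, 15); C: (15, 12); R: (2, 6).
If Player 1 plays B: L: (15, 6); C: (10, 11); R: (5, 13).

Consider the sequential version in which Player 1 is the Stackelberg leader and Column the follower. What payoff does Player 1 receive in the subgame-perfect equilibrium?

Column best-responds to each possible Player 1 move:
- T: Column compares 15, 12, 6 and picks L; Player 1 would get 12.
- B: Column compares 6, 11, 13 and picks R; Player 1 would get 5.
Player 1's induced payoffs are 12, 5, so Player 1 commits to T. Subgame-perfect outcome: (T, L) with payoffs (12, 15).

12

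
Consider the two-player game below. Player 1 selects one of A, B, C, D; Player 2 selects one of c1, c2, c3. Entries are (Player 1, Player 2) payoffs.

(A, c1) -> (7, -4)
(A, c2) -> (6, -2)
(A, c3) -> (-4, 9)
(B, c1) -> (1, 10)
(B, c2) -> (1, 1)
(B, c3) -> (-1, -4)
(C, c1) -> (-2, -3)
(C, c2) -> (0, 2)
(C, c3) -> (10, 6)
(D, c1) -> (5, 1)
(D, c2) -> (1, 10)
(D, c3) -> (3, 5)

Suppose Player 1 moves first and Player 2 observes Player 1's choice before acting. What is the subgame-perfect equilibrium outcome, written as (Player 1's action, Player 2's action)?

(C, c3)

Solve by backward induction (Player 1 leads).
- A: Player 2 compares -4, -2, 9 and picks c3; Player 1 would get -4.
- B: Player 2 compares 10, 1, -4 and picks c1; Player 1 would get 1.
- C: Player 2 compares -3, 2, 6 and picks c3; Player 1 would get 10.
- D: Player 2 compares 1, 10, 5 and picks c2; Player 1 would get 1.
Maximizing over -4, 1, 10, 1, Player 1 chooses C. Subgame-perfect outcome: (C, c3) with payoffs (10, 6).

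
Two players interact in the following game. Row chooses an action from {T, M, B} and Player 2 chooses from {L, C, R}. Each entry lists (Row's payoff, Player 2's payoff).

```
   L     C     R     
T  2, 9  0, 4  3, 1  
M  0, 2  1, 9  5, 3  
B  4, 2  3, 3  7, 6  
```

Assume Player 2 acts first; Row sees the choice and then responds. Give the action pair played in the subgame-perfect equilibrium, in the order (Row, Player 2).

Backward induction with Player 2 moving first.
- L: Row compares 2, 0, 4 and picks B; Player 2 would get 2.
- C: Row compares 0, 1, 3 and picks B; Player 2 would get 3.
- R: Row compares 3, 5, 7 and picks B; Player 2 would get 6.
Among 2, 3, 6, the best is 6 at R. Subgame-perfect outcome: (B, R) with payoffs (7, 6).

(B, R)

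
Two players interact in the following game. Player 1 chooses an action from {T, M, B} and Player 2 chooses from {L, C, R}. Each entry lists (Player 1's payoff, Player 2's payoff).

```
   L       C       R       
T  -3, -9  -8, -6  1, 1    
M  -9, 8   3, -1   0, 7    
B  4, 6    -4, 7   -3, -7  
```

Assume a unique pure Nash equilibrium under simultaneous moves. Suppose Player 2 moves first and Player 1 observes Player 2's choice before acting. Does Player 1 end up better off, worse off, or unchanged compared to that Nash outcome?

Solve by backward induction (Player 2 leads).
- L → Player 1 plays B (best of -3, -9, 4); Player 2 gets 6.
- C → Player 1 plays M (best of -8, 3, -4); Player 2 gets -1.
- R → Player 1 plays T (best of 1, 0, -3); Player 2 gets 1.
Among 6, -1, 1, the best is 6 at L. Subgame-perfect outcome: (B, L) with payoffs (4, 6).
For the simultaneous game, intersect best replies.
Player 1's best replies: L→B; C→M; R→T.
Player 2's best replies: T→R; M→L; B→C.
The unique mutual best reply is (T, R), giving (1, 1).
Player 1 earns 4 sequentially versus 1 at the Nash outcome: better off.

better off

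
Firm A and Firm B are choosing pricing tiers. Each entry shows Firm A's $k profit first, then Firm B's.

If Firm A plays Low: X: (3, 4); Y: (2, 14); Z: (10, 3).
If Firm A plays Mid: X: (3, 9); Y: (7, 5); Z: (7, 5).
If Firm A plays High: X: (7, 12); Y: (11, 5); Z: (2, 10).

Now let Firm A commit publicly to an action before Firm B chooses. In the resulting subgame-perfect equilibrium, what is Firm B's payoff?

12

Solve by backward induction (Firm A leads).
- Low: Firm B compares 4, 14, 3 and picks Y; Firm A would get 2.
- Mid: Firm B compares 9, 5, 5 and picks X; Firm A would get 3.
- High: Firm B compares 12, 5, 10 and picks X; Firm A would get 7.
Firm A's induced payoffs are 2, 3, 7, so Firm A commits to High. Subgame-perfect outcome: (High, X) with payoffs (7, 12).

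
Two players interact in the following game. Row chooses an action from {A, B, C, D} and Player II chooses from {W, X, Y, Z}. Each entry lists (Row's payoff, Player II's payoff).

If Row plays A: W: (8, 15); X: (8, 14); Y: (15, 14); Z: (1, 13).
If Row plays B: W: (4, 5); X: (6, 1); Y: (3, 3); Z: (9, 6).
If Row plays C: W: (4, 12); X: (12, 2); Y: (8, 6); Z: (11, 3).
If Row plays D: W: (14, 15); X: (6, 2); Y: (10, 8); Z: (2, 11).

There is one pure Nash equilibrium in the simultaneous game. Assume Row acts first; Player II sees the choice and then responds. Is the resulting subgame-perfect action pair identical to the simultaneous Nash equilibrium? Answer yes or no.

yes

Backward induction with Row moving first.
- A: Player II compares 15, 14, 14, 13 and picks W; Row would get 8.
- B: Player II compares 5, 1, 3, 6 and picks Z; Row would get 9.
- C: Player II compares 12, 2, 6, 3 and picks W; Row would get 4.
- D: Player II compares 15, 2, 8, 11 and picks W; Row would get 14.
Row's induced payoffs are 8, 9, 4, 14, so Row commits to D. Subgame-perfect outcome: (D, W) with payoffs (14, 15).
Under simultaneous play:
Row's best replies: W→D; X→C; Y→A; Z→C.
Player II's best replies: A→W; B→Z; C→W; D→W.
The unique mutual best reply is (D, W), giving (14, 15).
Sequential outcome (D, W) coincides with the Nash profile (D, W).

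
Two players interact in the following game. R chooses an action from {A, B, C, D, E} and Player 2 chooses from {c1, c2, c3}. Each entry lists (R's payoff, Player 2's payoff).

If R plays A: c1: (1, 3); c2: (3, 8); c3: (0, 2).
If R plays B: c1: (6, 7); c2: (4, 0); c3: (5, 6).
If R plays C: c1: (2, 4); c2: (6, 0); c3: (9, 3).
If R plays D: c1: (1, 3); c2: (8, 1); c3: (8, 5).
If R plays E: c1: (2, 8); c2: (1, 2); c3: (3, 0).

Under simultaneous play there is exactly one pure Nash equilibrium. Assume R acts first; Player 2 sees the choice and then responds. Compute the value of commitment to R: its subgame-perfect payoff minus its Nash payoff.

2

Solve by backward induction (R leads).
- A → Player 2 plays c2 (best of 3, 8, 2); R gets 3.
- B → Player 2 plays c1 (best of 7, 0, 6); R gets 6.
- C → Player 2 plays c1 (best of 4, 0, 3); R gets 2.
- D → Player 2 plays c3 (best of 3, 1, 5); R gets 8.
- E → Player 2 plays c1 (best of 8, 2, 0); R gets 2.
R's induced payoffs are 3, 6, 2, 8, 2, so R commits to D. Subgame-perfect outcome: (D, c3) with payoffs (8, 5).
Now find the simultaneous Nash equilibrium.
R's best replies: c1→B; c2→D; c3→C.
Player 2's best replies: A→c2; B→c1; C→c1; D→c3; E→c1.
The unique mutual best reply is (B, c1), giving (6, 7).
R's commitment gain: 8 − 6 = 2.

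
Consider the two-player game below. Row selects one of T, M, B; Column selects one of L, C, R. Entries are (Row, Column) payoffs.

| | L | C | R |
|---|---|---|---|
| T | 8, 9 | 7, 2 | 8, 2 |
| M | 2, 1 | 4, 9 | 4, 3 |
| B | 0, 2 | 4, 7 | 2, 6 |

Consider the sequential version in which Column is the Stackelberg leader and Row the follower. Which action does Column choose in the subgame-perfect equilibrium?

L

Backward induction with Column moving first.
- L: BR = T, leader payoff 9.
- C: BR = T, leader payoff 2.
- R: BR = T, leader payoff 2.
Maximizing over 9, 2, 2, Column chooses L. Subgame-perfect outcome: (T, L) with payoffs (8, 9).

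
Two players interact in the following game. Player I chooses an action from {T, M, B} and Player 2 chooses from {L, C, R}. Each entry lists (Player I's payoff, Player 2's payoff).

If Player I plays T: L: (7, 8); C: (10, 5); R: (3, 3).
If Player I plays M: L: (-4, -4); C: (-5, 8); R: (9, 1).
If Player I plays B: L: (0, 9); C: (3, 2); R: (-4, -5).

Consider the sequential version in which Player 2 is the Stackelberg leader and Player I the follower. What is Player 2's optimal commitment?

Backward induction with Player 2 moving first.
- L: Player I compares 7, -4, 0 and picks T; Player 2 would get 8.
- C: Player I compares 10, -5, 3 and picks T; Player 2 would get 5.
- R: Player I compares 3, 9, -4 and picks M; Player 2 would get 1.
Player 2's induced payoffs are 8, 5, 1, so Player 2 commits to L. Subgame-perfect outcome: (T, L) with payoffs (7, 8).

L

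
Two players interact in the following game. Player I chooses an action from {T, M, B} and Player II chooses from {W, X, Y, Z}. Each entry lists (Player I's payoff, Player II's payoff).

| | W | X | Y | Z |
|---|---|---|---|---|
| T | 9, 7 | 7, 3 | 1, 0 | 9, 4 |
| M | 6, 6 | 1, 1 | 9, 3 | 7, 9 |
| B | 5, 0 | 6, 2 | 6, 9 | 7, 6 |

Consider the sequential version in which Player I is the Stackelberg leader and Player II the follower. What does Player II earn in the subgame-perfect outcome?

7

Player II best-responds to each possible Player I move:
- T → Player II plays W (best of 7, 3, 0, 4); Player I gets 9.
- M → Player II plays Z (best of 6, 1, 3, 9); Player I gets 7.
- B → Player II plays Y (best of 0, 2, 9, 6); Player I gets 6.
Player I's induced payoffs are 9, 7, 6, so Player I commits to T. Subgame-perfect outcome: (T, W) with payoffs (9, 7).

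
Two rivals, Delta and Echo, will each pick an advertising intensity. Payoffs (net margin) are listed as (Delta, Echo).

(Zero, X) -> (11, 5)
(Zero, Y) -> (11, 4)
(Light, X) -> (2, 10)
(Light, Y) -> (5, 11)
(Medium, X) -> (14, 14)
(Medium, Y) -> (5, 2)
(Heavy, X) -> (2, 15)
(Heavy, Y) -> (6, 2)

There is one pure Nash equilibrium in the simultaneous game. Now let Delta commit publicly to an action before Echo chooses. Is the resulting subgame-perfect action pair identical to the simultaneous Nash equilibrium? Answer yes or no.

yes

Solve by backward induction (Delta leads).
- Zero: BR = X, leader payoff 11.
- Light: BR = Y, leader payoff 5.
- Medium: BR = X, leader payoff 14.
- Heavy: BR = X, leader payoff 2.
Delta's induced payoffs are 11, 5, 14, 2, so Delta commits to Medium. Subgame-perfect outcome: (Medium, X) with payoffs (14, 14).
Under simultaneous play:
Delta's best replies: X→Medium; Y→Zero.
Echo's best replies: Zero→X; Light→Y; Medium→X; Heavy→X.
Only (Medium, X) has each player best-responding; Nash payoffs (14, 14).
Sequential outcome (Medium, X) coincides with the Nash profile (Medium, X).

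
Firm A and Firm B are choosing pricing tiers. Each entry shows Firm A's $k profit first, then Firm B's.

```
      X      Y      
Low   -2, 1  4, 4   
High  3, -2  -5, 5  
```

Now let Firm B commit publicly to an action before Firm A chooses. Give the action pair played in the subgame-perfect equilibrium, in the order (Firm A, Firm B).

(Low, Y)

Backward induction with Firm B moving first.
- X: Firm A compares -2, 3 and picks High; Firm B would get -2.
- Y: Firm A compares 4, -5 and picks Low; Firm B would get 4.
Among -2, 4, the best is 4 at Y. Subgame-perfect outcome: (Low, Y) with payoffs (4, 4).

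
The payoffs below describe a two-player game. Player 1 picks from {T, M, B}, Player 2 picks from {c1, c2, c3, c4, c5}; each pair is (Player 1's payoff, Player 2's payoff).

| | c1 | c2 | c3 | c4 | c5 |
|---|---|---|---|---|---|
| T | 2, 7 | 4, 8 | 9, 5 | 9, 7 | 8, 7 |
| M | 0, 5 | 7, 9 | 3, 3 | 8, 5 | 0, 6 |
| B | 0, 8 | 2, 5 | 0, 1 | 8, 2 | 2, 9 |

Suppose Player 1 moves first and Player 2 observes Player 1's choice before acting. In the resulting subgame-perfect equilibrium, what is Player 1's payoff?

Backward induction with Player 1 moving first.
- T: Player 2 compares 7, 8, 5, 7, 7 and picks c2; Player 1 would get 4.
- M: Player 2 compares 5, 9, 3, 5, 6 and picks c2; Player 1 would get 7.
- B: Player 2 compares 8, 5, 1, 2, 9 and picks c5; Player 1 would get 2.
Maximizing over 4, 7, 2, Player 1 chooses M. Subgame-perfect outcome: (M, c2) with payoffs (7, 9).

7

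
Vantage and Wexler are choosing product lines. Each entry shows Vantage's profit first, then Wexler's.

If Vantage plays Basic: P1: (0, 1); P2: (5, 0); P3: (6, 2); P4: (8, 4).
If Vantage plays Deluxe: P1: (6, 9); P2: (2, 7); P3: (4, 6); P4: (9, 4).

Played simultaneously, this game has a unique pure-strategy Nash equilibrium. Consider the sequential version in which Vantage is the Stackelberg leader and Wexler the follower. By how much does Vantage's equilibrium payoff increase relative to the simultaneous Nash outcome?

2

Backward induction with Vantage moving first.
- Basic → Wexler plays P4 (best of 1, 0, 2, 4); Vantage gets 8.
- Deluxe → Wexler plays P1 (best of 9, 7, 6, 4); Vantage gets 6.
Maximizing over 8, 6, Vantage chooses Basic. Subgame-perfect outcome: (Basic, P4) with payoffs (8, 4).
Now find the simultaneous Nash equilibrium.
Vantage's best replies: P1→Deluxe; P2→Basic; P3→Basic; P4→Deluxe.
Wexler's best replies: Basic→P4; Deluxe→P1.
Only (Deluxe, P1) has each player best-responding; Nash payoffs (6, 9).
Vantage's commitment gain: 8 − 6 = 2.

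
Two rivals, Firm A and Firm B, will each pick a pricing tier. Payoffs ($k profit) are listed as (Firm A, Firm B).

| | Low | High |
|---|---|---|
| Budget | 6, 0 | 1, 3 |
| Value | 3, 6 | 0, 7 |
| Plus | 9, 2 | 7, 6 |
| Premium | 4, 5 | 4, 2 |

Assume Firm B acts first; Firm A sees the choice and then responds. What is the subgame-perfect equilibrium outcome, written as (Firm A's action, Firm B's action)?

Backward induction with Firm B moving first.
- Low: BR = Plus, leader payoff 2.
- High: BR = Plus, leader payoff 6.
Maximizing over 2, 6, Firm B chooses High. Subgame-perfect outcome: (Plus, High) with payoffs (7, 6).

(Plus, High)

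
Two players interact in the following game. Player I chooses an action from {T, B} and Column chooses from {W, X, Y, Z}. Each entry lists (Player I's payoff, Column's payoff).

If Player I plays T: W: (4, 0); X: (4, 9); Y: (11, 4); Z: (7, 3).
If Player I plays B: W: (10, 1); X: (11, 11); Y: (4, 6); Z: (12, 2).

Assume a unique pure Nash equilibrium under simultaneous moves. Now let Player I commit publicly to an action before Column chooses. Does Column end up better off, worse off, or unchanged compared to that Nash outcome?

Backward induction with Player I moving first.
- T: Column compares 0, 9, 4, 3 and picks X; Player I would get 4.
- B: Column compares 1, 11, 6, 2 and picks X; Player I would get 11.
Player I's induced payoffs are 4, 11, so Player I commits to B. Subgame-perfect outcome: (B, X) with payoffs (11, 11).
Under simultaneous play:
Player I's best replies: W→B; X→B; Y→T; Z→B.
Column's best replies: T→X; B→X.
Only (B, X) has each player best-responding; Nash payoffs (11, 11).
Column earns 11 sequentially versus 11 at the Nash outcome: unchanged.

unchanged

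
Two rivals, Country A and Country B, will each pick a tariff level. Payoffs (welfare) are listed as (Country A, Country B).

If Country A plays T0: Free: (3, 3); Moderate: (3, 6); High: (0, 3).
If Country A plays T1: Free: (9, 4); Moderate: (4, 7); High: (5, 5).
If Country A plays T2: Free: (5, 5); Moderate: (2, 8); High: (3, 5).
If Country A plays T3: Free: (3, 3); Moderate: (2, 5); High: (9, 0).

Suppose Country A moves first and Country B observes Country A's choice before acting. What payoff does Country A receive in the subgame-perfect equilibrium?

Country B best-responds to each possible Country A move:
- T0 → Country B plays Moderate (best of 3, 6, 3); Country A gets 3.
- T1 → Country B plays Moderate (best of 4, 7, 5); Country A gets 4.
- T2 → Country B plays Moderate (best of 5, 8, 5); Country A gets 2.
- T3 → Country B plays Moderate (best of 3, 5, 0); Country A gets 2.
Maximizing over 3, 4, 2, 2, Country A chooses T1. Subgame-perfect outcome: (T1, Moderate) with payoffs (4, 7).

4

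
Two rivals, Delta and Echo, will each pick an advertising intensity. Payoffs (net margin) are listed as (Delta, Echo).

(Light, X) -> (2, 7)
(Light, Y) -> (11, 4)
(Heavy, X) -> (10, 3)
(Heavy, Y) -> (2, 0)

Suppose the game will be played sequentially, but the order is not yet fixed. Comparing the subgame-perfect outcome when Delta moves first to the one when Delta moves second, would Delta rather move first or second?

If Delta leads: Echo's best replies are Light→X, Heavy→X; Delta's induced payoffs 2, 10; outcome (Heavy, X), payoffs (10, 3).
If Echo leads: Delta's best replies are X→Heavy, Y→Light; Echo's induced payoffs 3, 4; outcome (Light, Y), payoffs (11, 4).
Delta gets 10 moving first and 11 moving second, so Delta prefers to move second.

second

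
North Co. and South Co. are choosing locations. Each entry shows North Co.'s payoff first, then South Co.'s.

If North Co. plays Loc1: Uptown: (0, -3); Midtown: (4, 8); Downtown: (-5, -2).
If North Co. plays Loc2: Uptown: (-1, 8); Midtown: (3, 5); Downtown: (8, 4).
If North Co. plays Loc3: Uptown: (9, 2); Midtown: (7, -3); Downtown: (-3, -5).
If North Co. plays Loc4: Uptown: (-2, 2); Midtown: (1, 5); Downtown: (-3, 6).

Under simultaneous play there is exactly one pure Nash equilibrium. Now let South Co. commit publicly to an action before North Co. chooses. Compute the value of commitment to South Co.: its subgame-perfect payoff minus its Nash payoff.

Solve by backward induction (South Co. leads).
- Uptown → North Co. plays Loc3 (best of 0, -1, 9, -2); South Co. gets 2.
- Midtown → North Co. plays Loc3 (best of 4, 3, 7, 1); South Co. gets -3.
- Downtown → North Co. plays Loc2 (best of -5, 8, -3, -3); South Co. gets 4.
Maximizing over 2, -3, 4, South Co. chooses Downtown. Subgame-perfect outcome: (Loc2, Downtown) with payoffs (8, 4).
For the simultaneous game, intersect best replies.
North Co.'s best replies: Uptown→Loc3; Midtown→Loc3; Downtown→Loc2.
South Co.'s best replies: Loc1→Midtown; Loc2→Uptown; Loc3→Uptown; Loc4→Downtown.
The unique mutual best reply is (Loc3, Uptown), giving (9, 2).
South Co.'s commitment gain: 4 − 2 = 2.

2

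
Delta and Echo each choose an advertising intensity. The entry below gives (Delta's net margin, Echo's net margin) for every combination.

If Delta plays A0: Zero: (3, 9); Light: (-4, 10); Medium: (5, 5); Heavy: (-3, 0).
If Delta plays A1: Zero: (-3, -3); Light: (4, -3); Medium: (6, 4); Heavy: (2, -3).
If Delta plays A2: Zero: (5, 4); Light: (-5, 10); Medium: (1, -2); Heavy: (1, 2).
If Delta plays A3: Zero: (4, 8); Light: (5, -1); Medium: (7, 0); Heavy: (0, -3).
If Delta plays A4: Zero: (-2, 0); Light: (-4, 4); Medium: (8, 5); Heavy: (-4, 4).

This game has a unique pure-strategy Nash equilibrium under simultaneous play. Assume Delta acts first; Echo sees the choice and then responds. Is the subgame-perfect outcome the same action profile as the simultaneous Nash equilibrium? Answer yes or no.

yes

Backward induction with Delta moving first.
- A0: Echo compares 9, 10, 5, 0 and picks Light; Delta would get -4.
- A1: Echo compares -3, -3, 4, -3 and picks Medium; Delta would get 6.
- A2: Echo compares 4, 10, -2, 2 and picks Light; Delta would get -5.
- A3: Echo compares 8, -1, 0, -3 and picks Zero; Delta would get 4.
- A4: Echo compares 0, 4, 5, 4 and picks Medium; Delta would get 8.
Maximizing over -4, 6, -5, 4, 8, Delta chooses A4. Subgame-perfect outcome: (A4, Medium) with payoffs (8, 5).
For the simultaneous game, intersect best replies.
Delta's best replies: Zero→A2; Light→A3; Medium→A4; Heavy→A1.
Echo's best replies: A0→Light; A1→Medium; A2→Light; A3→Zero; A4→Medium.
The unique mutual best reply is (A4, Medium), giving (8, 5).
Sequential outcome (A4, Medium) coincides with the Nash profile (A4, Medium).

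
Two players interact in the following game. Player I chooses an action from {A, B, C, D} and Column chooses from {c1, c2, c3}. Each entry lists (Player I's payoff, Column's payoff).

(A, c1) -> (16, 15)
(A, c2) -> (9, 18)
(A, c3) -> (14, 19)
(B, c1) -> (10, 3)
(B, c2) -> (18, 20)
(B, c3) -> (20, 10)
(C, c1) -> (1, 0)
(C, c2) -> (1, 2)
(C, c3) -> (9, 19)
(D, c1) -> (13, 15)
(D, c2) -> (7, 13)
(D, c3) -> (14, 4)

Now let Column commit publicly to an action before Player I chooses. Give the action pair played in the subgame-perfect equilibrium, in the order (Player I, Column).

(B, c2)

Work backward from Player I's decision.
- c1 → Player I plays A (best of 16, 10, 1, 13); Column gets 15.
- c2 → Player I plays B (best of 9, 18, 1, 7); Column gets 20.
- c3 → Player I plays B (best of 14, 20, 9, 14); Column gets 10.
Among 15, 20, 10, the best is 20 at c2. Subgame-perfect outcome: (B, c2) with payoffs (18, 20).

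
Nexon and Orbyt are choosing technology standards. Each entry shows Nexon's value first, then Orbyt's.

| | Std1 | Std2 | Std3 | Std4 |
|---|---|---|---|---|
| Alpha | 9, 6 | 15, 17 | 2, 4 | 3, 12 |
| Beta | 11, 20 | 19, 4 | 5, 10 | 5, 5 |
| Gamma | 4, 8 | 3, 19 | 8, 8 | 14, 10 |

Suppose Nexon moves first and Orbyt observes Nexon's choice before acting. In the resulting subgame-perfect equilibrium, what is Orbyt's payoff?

17

Solve by backward induction (Nexon leads).
- Alpha: Orbyt compares 6, 17, 4, 12 and picks Std2; Nexon would get 15.
- Beta: Orbyt compares 20, 4, 10, 5 and picks Std1; Nexon would get 11.
- Gamma: Orbyt compares 8, 19, 8, 10 and picks Std2; Nexon would get 3.
Maximizing over 15, 11, 3, Nexon chooses Alpha. Subgame-perfect outcome: (Alpha, Std2) with payoffs (15, 17).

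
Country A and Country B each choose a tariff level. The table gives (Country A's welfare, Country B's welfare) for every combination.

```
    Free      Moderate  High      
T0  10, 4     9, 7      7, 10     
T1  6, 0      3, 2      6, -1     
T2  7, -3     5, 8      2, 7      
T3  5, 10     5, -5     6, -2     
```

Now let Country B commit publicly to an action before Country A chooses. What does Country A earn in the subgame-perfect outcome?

Backward induction with Country B moving first.
- Free → Country A plays T0 (best of 10, 6, 7, 5); Country B gets 4.
- Moderate → Country A plays T0 (best of 9, 3, 5, 5); Country B gets 7.
- High → Country A plays T0 (best of 7, 6, 2, 6); Country B gets 10.
Among 4, 7, 10, the best is 10 at High. Subgame-perfect outcome: (T0, High) with payoffs (7, 10).

7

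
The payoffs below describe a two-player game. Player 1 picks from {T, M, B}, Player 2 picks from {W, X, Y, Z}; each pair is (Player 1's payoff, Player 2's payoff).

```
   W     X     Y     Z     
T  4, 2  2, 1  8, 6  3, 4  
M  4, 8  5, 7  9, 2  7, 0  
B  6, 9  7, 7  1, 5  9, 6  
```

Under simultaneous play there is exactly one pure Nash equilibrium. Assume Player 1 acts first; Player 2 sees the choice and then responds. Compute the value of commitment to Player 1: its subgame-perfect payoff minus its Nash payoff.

Backward induction with Player 1 moving first.
- T: Player 2 compares 2, 1, 6, 4 and picks Y; Player 1 would get 8.
- M: Player 2 compares 8, 7, 2, 0 and picks W; Player 1 would get 4.
- B: Player 2 compares 9, 7, 5, 6 and picks W; Player 1 would get 6.
Maximizing over 8, 4, 6, Player 1 chooses T. Subgame-perfect outcome: (T, Y) with payoffs (8, 6).
For the simultaneous game, intersect best replies.
Player 1's best replies: W→B; X→B; Y→M; Z→B.
Player 2's best replies: T→Y; M→W; B→W.
The unique mutual best reply is (B, W), giving (6, 9).
Player 1's commitment gain: 8 − 6 = 2.

2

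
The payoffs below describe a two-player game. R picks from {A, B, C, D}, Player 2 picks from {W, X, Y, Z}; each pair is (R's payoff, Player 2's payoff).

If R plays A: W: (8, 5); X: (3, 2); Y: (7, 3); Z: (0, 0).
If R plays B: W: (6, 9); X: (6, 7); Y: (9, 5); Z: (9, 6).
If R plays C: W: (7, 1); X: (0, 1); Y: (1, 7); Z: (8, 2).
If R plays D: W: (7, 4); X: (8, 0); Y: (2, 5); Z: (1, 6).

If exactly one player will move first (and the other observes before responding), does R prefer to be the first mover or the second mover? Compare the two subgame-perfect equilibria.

If R leads: Player 2's best replies are A→W, B→W, C→Y, D→Z; R's induced payoffs 8, 6, 1, 1; outcome (A, W), payoffs (8, 5).
If Player 2 leads: R's best replies are W→A, X→D, Y→B, Z→B; Player 2's induced payoffs 5, 0, 5, 6; outcome (B, Z), payoffs (9, 6).
R gets 8 moving first and 9 moving second, so R prefers to move second.

second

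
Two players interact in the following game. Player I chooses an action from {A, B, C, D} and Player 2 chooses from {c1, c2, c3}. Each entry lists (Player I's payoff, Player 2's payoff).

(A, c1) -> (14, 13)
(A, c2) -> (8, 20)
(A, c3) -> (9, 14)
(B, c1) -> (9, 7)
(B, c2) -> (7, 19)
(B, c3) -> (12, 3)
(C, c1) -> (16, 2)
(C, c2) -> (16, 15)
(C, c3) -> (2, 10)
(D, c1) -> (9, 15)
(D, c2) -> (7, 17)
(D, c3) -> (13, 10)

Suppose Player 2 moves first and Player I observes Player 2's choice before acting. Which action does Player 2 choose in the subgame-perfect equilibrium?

Player I best-responds to each possible Player 2 move:
- c1: Player I compares 14, 9, 16, 9 and picks C; Player 2 would get 2.
- c2: Player I compares 8, 7, 16, 7 and picks C; Player 2 would get 15.
- c3: Player I compares 9, 12, 2, 13 and picks D; Player 2 would get 10.
Maximizing over 2, 15, 10, Player 2 chooses c2. Subgame-perfect outcome: (C, c2) with payoffs (16, 15).

c2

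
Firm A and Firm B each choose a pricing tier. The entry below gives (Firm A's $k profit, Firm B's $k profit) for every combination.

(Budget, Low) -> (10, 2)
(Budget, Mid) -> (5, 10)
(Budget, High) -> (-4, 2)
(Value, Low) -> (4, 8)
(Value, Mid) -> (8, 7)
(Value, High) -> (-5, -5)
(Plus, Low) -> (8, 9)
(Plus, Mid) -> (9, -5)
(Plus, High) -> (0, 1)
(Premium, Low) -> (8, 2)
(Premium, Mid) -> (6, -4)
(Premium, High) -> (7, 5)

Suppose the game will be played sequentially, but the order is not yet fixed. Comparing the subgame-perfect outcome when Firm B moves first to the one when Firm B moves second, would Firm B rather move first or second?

If Firm A leads: Firm B's best replies are Budget→Mid, Value→Low, Plus→Low, Premium→High; Firm A's induced payoffs 5, 4, 8, 7; outcome (Plus, Low), payoffs (8, 9).
If Firm B leads: Firm A's best replies are Low→Budget, Mid→Plus, High→Premium; Firm B's induced payoffs 2, -5, 5; outcome (Premium, High), payoffs (7, 5).
Firm B gets 5 moving first and 9 moving second, so Firm B prefers to move second.

second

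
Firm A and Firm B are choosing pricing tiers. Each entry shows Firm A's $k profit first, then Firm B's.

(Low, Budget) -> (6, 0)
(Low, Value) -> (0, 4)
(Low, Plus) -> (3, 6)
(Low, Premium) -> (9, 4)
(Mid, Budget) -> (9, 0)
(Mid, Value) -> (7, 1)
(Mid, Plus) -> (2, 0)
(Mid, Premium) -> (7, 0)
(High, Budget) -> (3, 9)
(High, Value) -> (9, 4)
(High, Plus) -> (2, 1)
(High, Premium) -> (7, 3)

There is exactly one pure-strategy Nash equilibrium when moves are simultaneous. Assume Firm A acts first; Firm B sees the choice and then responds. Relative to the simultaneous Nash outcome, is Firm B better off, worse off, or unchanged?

Solve by backward induction (Firm A leads).
- Low: Firm B compares 0, 4, 6, 4 and picks Plus; Firm A would get 3.
- Mid: Firm B compares 0, 1, 0, 0 and picks Value; Firm A would get 7.
- High: Firm B compares 9, 4, 1, 3 and picks Budget; Firm A would get 3.
Among 3, 7, 3, the best is 7 at Mid. Subgame-perfect outcome: (Mid, Value) with payoffs (7, 1).
For the simultaneous game, intersect best replies.
Firm A's best replies: Budget→Mid; Value→High; Plus→Low; Premium→Low.
Firm B's best replies: Low→Plus; Mid→Value; High→Budget.
The unique mutual best reply is (Low, Plus), giving (3, 6).
Firm B earns 1 sequentially versus 6 at the Nash outcome: worse off.

worse off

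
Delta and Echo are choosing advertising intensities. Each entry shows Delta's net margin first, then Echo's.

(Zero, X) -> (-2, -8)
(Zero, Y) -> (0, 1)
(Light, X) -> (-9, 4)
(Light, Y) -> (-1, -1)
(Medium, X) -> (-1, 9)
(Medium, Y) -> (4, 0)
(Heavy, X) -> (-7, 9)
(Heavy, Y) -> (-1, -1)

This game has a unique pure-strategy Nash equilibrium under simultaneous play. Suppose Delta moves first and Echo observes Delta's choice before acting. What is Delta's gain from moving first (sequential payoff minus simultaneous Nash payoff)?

1

Work backward from Echo's decision.
- Zero → Echo plays Y (best of -8, 1); Delta gets 0.
- Light → Echo plays X (best of 4, -1); Delta gets -9.
- Medium → Echo plays X (best of 9, 0); Delta gets -1.
- Heavy → Echo plays X (best of 9, -1); Delta gets -7.
Delta's induced payoffs are 0, -9, -1, -7, so Delta commits to Zero. Subgame-perfect outcome: (Zero, Y) with payoffs (0, 1).
For the simultaneous game, intersect best replies.
Delta's best replies: X→Medium; Y→Medium.
Echo's best replies: Zero→Y; Light→X; Medium→X; Heavy→X.
The unique mutual best reply is (Medium, X), giving (-1, 9).
Delta's commitment gain: 0 − -1 = 1.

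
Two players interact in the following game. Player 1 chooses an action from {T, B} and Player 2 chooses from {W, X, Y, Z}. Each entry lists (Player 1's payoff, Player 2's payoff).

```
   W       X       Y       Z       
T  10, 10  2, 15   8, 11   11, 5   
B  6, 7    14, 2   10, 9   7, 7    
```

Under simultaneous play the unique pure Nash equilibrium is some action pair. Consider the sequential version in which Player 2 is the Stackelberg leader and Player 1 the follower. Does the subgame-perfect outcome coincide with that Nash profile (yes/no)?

no

Solve by backward induction (Player 2 leads).
- W: Player 1 compares 10, 6 and picks T; Player 2 would get 10.
- X: Player 1 compares 2, 14 and picks B; Player 2 would get 2.
- Y: Player 1 compares 8, 10 and picks B; Player 2 would get 9.
- Z: Player 1 compares 11, 7 and picks T; Player 2 would get 5.
Maximizing over 10, 2, 9, 5, Player 2 chooses W. Subgame-perfect outcome: (T, W) with payoffs (10, 10).
Now find the simultaneous Nash equilibrium.
Player 1's best replies: W→T; X→B; Y→B; Z→T.
Player 2's best replies: T→X; B→Y.
Only (B, Y) has each player best-responding; Nash payoffs (10, 9).
Sequential outcome (T, W) differs from the Nash profile (B, Y).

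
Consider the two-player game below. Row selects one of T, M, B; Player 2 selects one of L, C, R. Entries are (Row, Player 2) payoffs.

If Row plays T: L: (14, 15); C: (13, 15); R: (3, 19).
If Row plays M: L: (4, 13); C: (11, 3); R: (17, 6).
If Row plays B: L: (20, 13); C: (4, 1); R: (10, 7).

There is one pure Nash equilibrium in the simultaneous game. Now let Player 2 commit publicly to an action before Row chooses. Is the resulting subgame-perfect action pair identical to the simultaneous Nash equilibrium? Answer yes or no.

Solve by backward induction (Player 2 leads).
- L → Row plays B (best of 14, 4, 20); Player 2 gets 13.
- C → Row plays T (best of 13, 11, 4); Player 2 gets 15.
- R → Row plays M (best of 3, 17, 10); Player 2 gets 6.
Maximizing over 13, 15, 6, Player 2 chooses C. Subgame-perfect outcome: (T, C) with payoffs (13, 15).
Under simultaneous play:
Row's best replies: L→B; C→T; R→M.
Player 2's best replies: T→R; M→L; B→L.
The unique mutual best reply is (B, L), giving (20, 13).
Sequential outcome (T, C) differs from the Nash profile (B, L).

no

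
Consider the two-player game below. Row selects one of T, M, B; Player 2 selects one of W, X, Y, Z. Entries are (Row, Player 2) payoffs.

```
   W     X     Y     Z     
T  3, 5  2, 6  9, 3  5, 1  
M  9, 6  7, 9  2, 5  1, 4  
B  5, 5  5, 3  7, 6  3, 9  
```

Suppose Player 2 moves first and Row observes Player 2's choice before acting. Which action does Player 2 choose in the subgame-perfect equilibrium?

Backward induction with Player 2 moving first.
- W: Row compares 3, 9, 5 and picks M; Player 2 would get 6.
- X: Row compares 2, 7, 5 and picks M; Player 2 would get 9.
- Y: Row compares 9, 2, 7 and picks T; Player 2 would get 3.
- Z: Row compares 5, 1, 3 and picks T; Player 2 would get 1.
Maximizing over 6, 9, 3, 1, Player 2 chooses X. Subgame-perfect outcome: (M, X) with payoffs (7, 9).

X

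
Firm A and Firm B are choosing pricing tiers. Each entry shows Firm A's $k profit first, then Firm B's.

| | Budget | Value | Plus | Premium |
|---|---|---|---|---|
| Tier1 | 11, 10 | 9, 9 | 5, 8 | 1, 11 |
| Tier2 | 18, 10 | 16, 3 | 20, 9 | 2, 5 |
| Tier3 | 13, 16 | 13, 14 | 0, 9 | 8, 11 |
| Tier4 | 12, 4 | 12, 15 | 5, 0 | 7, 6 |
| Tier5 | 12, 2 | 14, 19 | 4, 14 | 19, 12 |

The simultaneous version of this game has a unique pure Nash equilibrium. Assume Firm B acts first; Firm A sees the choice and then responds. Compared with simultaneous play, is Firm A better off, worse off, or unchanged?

better off

Work backward from Firm A's decision.
- Budget → Firm A plays Tier2 (best of 11, 18, 13, 12, 12); Firm B gets 10.
- Value → Firm A plays Tier2 (best of 9, 16, 13, 12, 14); Firm B gets 3.
- Plus → Firm A plays Tier2 (best of 5, 20, 0, 5, 4); Firm B gets 9.
- Premium → Firm A plays Tier5 (best of 1, 2, 8, 7, 19); Firm B gets 12.
Among 10, 3, 9, 12, the best is 12 at Premium. Subgame-perfect outcome: (Tier5, Premium) with payoffs (19, 12).
Under simultaneous play:
Firm A's best replies: Budget→Tier2; Value→Tier2; Plus→Tier2; Premium→Tier5.
Firm B's best replies: Tier1→Premium; Tier2→Budget; Tier3→Budget; Tier4→Value; Tier5→Value.
Only (Tier2, Budget) has each player best-responding; Nash payoffs (18, 10).
Firm A earns 19 sequentially versus 18 at the Nash outcome: better off.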